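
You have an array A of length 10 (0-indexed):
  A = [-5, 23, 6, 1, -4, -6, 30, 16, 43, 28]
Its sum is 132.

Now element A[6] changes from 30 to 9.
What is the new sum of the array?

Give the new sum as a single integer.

Old value at index 6: 30
New value at index 6: 9
Delta = 9 - 30 = -21
New sum = old_sum + delta = 132 + (-21) = 111

Answer: 111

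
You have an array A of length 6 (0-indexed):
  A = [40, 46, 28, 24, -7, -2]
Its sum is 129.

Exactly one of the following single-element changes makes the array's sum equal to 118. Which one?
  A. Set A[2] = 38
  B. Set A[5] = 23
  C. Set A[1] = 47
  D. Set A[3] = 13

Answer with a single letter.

Option A: A[2] 28->38, delta=10, new_sum=129+(10)=139
Option B: A[5] -2->23, delta=25, new_sum=129+(25)=154
Option C: A[1] 46->47, delta=1, new_sum=129+(1)=130
Option D: A[3] 24->13, delta=-11, new_sum=129+(-11)=118 <-- matches target

Answer: D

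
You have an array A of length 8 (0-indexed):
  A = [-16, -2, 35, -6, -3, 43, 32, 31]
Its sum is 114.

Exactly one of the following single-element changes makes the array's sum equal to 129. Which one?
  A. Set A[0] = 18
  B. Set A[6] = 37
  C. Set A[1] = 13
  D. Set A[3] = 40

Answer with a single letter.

Answer: C

Derivation:
Option A: A[0] -16->18, delta=34, new_sum=114+(34)=148
Option B: A[6] 32->37, delta=5, new_sum=114+(5)=119
Option C: A[1] -2->13, delta=15, new_sum=114+(15)=129 <-- matches target
Option D: A[3] -6->40, delta=46, new_sum=114+(46)=160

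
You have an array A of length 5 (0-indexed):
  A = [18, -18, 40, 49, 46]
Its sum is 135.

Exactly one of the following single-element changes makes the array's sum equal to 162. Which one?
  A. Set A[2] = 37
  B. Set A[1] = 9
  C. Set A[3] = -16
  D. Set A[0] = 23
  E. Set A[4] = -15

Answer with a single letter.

Option A: A[2] 40->37, delta=-3, new_sum=135+(-3)=132
Option B: A[1] -18->9, delta=27, new_sum=135+(27)=162 <-- matches target
Option C: A[3] 49->-16, delta=-65, new_sum=135+(-65)=70
Option D: A[0] 18->23, delta=5, new_sum=135+(5)=140
Option E: A[4] 46->-15, delta=-61, new_sum=135+(-61)=74

Answer: B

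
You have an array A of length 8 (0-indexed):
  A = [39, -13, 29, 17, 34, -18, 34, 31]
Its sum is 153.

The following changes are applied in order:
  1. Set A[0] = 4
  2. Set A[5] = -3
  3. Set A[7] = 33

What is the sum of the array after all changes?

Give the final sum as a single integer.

Answer: 135

Derivation:
Initial sum: 153
Change 1: A[0] 39 -> 4, delta = -35, sum = 118
Change 2: A[5] -18 -> -3, delta = 15, sum = 133
Change 3: A[7] 31 -> 33, delta = 2, sum = 135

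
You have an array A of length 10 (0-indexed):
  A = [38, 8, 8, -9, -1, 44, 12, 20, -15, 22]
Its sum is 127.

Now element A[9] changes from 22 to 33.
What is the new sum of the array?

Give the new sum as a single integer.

Old value at index 9: 22
New value at index 9: 33
Delta = 33 - 22 = 11
New sum = old_sum + delta = 127 + (11) = 138

Answer: 138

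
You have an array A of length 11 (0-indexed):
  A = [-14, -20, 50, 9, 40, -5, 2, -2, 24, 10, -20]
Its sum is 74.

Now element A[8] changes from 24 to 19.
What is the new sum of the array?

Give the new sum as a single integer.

Answer: 69

Derivation:
Old value at index 8: 24
New value at index 8: 19
Delta = 19 - 24 = -5
New sum = old_sum + delta = 74 + (-5) = 69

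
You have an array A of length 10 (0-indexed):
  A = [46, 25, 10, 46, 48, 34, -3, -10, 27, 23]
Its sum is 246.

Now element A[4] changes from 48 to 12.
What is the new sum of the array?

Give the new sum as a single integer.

Answer: 210

Derivation:
Old value at index 4: 48
New value at index 4: 12
Delta = 12 - 48 = -36
New sum = old_sum + delta = 246 + (-36) = 210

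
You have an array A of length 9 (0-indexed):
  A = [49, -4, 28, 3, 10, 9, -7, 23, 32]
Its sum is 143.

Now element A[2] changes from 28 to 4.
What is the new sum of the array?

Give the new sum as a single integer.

Old value at index 2: 28
New value at index 2: 4
Delta = 4 - 28 = -24
New sum = old_sum + delta = 143 + (-24) = 119

Answer: 119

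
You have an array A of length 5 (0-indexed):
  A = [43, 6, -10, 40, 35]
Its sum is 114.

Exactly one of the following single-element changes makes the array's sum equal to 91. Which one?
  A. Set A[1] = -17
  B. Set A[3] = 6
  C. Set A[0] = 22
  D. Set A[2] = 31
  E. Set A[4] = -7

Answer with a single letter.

Option A: A[1] 6->-17, delta=-23, new_sum=114+(-23)=91 <-- matches target
Option B: A[3] 40->6, delta=-34, new_sum=114+(-34)=80
Option C: A[0] 43->22, delta=-21, new_sum=114+(-21)=93
Option D: A[2] -10->31, delta=41, new_sum=114+(41)=155
Option E: A[4] 35->-7, delta=-42, new_sum=114+(-42)=72

Answer: A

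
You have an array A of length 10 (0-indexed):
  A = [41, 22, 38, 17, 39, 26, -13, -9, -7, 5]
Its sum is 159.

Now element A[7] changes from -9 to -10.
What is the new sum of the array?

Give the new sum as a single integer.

Old value at index 7: -9
New value at index 7: -10
Delta = -10 - -9 = -1
New sum = old_sum + delta = 159 + (-1) = 158

Answer: 158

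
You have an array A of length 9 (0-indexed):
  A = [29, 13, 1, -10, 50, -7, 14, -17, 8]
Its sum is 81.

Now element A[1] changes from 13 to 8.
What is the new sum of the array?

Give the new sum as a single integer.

Old value at index 1: 13
New value at index 1: 8
Delta = 8 - 13 = -5
New sum = old_sum + delta = 81 + (-5) = 76

Answer: 76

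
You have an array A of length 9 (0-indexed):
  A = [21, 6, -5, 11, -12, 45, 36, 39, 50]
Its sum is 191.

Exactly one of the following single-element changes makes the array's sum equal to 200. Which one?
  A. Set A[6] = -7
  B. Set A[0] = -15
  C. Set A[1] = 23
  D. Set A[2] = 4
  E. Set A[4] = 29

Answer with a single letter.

Answer: D

Derivation:
Option A: A[6] 36->-7, delta=-43, new_sum=191+(-43)=148
Option B: A[0] 21->-15, delta=-36, new_sum=191+(-36)=155
Option C: A[1] 6->23, delta=17, new_sum=191+(17)=208
Option D: A[2] -5->4, delta=9, new_sum=191+(9)=200 <-- matches target
Option E: A[4] -12->29, delta=41, new_sum=191+(41)=232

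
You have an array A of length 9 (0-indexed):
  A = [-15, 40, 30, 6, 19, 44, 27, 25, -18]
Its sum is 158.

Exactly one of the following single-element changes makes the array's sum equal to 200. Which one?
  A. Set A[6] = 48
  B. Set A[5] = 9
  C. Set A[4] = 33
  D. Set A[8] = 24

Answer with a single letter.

Option A: A[6] 27->48, delta=21, new_sum=158+(21)=179
Option B: A[5] 44->9, delta=-35, new_sum=158+(-35)=123
Option C: A[4] 19->33, delta=14, new_sum=158+(14)=172
Option D: A[8] -18->24, delta=42, new_sum=158+(42)=200 <-- matches target

Answer: D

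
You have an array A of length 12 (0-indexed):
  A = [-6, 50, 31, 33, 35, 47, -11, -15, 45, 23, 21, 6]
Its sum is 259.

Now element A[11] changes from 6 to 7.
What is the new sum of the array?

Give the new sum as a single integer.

Old value at index 11: 6
New value at index 11: 7
Delta = 7 - 6 = 1
New sum = old_sum + delta = 259 + (1) = 260

Answer: 260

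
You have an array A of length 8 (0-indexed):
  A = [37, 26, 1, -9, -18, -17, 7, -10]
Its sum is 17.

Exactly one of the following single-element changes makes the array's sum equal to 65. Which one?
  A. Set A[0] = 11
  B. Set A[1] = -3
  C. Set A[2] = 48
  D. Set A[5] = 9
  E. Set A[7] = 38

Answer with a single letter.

Answer: E

Derivation:
Option A: A[0] 37->11, delta=-26, new_sum=17+(-26)=-9
Option B: A[1] 26->-3, delta=-29, new_sum=17+(-29)=-12
Option C: A[2] 1->48, delta=47, new_sum=17+(47)=64
Option D: A[5] -17->9, delta=26, new_sum=17+(26)=43
Option E: A[7] -10->38, delta=48, new_sum=17+(48)=65 <-- matches target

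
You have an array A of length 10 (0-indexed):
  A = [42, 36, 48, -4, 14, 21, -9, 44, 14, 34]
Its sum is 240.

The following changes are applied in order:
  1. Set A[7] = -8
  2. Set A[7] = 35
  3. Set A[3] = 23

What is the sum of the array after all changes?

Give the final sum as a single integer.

Answer: 258

Derivation:
Initial sum: 240
Change 1: A[7] 44 -> -8, delta = -52, sum = 188
Change 2: A[7] -8 -> 35, delta = 43, sum = 231
Change 3: A[3] -4 -> 23, delta = 27, sum = 258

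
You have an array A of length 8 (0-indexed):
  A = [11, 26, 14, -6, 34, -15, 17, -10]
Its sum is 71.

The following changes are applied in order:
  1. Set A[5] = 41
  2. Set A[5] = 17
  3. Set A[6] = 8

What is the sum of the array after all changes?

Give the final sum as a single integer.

Answer: 94

Derivation:
Initial sum: 71
Change 1: A[5] -15 -> 41, delta = 56, sum = 127
Change 2: A[5] 41 -> 17, delta = -24, sum = 103
Change 3: A[6] 17 -> 8, delta = -9, sum = 94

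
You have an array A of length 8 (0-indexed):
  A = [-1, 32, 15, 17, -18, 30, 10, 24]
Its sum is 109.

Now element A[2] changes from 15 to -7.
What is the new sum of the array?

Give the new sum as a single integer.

Old value at index 2: 15
New value at index 2: -7
Delta = -7 - 15 = -22
New sum = old_sum + delta = 109 + (-22) = 87

Answer: 87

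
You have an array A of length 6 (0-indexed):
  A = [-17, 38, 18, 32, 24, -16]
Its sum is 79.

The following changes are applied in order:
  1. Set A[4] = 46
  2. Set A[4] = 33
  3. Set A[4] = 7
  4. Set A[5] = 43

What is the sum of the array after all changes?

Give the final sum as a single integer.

Initial sum: 79
Change 1: A[4] 24 -> 46, delta = 22, sum = 101
Change 2: A[4] 46 -> 33, delta = -13, sum = 88
Change 3: A[4] 33 -> 7, delta = -26, sum = 62
Change 4: A[5] -16 -> 43, delta = 59, sum = 121

Answer: 121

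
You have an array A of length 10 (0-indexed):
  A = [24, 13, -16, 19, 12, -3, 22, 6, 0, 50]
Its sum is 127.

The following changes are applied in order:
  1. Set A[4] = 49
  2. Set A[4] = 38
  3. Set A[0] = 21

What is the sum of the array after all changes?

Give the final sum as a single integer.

Initial sum: 127
Change 1: A[4] 12 -> 49, delta = 37, sum = 164
Change 2: A[4] 49 -> 38, delta = -11, sum = 153
Change 3: A[0] 24 -> 21, delta = -3, sum = 150

Answer: 150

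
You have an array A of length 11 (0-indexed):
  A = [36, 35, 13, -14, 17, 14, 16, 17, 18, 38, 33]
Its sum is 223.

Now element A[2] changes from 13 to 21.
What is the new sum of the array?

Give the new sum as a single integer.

Answer: 231

Derivation:
Old value at index 2: 13
New value at index 2: 21
Delta = 21 - 13 = 8
New sum = old_sum + delta = 223 + (8) = 231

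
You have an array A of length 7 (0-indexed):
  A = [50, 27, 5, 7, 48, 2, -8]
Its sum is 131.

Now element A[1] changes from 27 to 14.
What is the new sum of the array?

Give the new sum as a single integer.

Answer: 118

Derivation:
Old value at index 1: 27
New value at index 1: 14
Delta = 14 - 27 = -13
New sum = old_sum + delta = 131 + (-13) = 118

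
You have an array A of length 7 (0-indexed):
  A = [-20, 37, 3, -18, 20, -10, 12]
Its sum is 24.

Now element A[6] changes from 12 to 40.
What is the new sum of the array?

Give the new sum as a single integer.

Old value at index 6: 12
New value at index 6: 40
Delta = 40 - 12 = 28
New sum = old_sum + delta = 24 + (28) = 52

Answer: 52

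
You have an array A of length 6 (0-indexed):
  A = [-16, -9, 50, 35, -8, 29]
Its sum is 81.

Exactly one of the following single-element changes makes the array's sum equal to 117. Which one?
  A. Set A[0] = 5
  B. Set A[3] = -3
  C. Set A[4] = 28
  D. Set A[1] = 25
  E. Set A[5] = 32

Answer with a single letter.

Option A: A[0] -16->5, delta=21, new_sum=81+(21)=102
Option B: A[3] 35->-3, delta=-38, new_sum=81+(-38)=43
Option C: A[4] -8->28, delta=36, new_sum=81+(36)=117 <-- matches target
Option D: A[1] -9->25, delta=34, new_sum=81+(34)=115
Option E: A[5] 29->32, delta=3, new_sum=81+(3)=84

Answer: C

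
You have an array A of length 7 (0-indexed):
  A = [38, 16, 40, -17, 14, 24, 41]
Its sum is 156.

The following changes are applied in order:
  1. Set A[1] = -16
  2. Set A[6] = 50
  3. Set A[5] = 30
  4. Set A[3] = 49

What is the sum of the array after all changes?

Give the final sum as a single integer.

Initial sum: 156
Change 1: A[1] 16 -> -16, delta = -32, sum = 124
Change 2: A[6] 41 -> 50, delta = 9, sum = 133
Change 3: A[5] 24 -> 30, delta = 6, sum = 139
Change 4: A[3] -17 -> 49, delta = 66, sum = 205

Answer: 205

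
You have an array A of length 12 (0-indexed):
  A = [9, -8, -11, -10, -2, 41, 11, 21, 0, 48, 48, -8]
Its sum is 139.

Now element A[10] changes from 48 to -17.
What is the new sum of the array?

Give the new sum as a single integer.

Old value at index 10: 48
New value at index 10: -17
Delta = -17 - 48 = -65
New sum = old_sum + delta = 139 + (-65) = 74

Answer: 74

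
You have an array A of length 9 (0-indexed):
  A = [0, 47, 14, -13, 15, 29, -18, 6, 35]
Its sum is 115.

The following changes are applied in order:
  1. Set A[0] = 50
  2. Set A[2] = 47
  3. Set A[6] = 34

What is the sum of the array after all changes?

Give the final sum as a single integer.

Initial sum: 115
Change 1: A[0] 0 -> 50, delta = 50, sum = 165
Change 2: A[2] 14 -> 47, delta = 33, sum = 198
Change 3: A[6] -18 -> 34, delta = 52, sum = 250

Answer: 250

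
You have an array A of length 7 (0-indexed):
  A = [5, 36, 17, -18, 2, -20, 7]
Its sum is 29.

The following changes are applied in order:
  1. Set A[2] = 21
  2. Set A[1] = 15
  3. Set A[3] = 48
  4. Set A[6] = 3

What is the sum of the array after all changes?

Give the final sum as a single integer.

Initial sum: 29
Change 1: A[2] 17 -> 21, delta = 4, sum = 33
Change 2: A[1] 36 -> 15, delta = -21, sum = 12
Change 3: A[3] -18 -> 48, delta = 66, sum = 78
Change 4: A[6] 7 -> 3, delta = -4, sum = 74

Answer: 74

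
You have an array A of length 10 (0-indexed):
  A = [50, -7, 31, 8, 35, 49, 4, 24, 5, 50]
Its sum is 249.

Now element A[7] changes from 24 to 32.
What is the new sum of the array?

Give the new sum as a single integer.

Old value at index 7: 24
New value at index 7: 32
Delta = 32 - 24 = 8
New sum = old_sum + delta = 249 + (8) = 257

Answer: 257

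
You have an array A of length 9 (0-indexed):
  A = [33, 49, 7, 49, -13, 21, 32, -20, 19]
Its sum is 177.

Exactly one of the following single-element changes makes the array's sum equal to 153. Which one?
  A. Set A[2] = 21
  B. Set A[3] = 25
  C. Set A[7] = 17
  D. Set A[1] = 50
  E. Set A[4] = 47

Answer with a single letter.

Option A: A[2] 7->21, delta=14, new_sum=177+(14)=191
Option B: A[3] 49->25, delta=-24, new_sum=177+(-24)=153 <-- matches target
Option C: A[7] -20->17, delta=37, new_sum=177+(37)=214
Option D: A[1] 49->50, delta=1, new_sum=177+(1)=178
Option E: A[4] -13->47, delta=60, new_sum=177+(60)=237

Answer: B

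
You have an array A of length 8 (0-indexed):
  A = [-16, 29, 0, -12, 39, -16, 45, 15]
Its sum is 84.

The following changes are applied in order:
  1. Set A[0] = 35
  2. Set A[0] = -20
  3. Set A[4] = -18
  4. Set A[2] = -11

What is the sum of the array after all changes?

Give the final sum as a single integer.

Initial sum: 84
Change 1: A[0] -16 -> 35, delta = 51, sum = 135
Change 2: A[0] 35 -> -20, delta = -55, sum = 80
Change 3: A[4] 39 -> -18, delta = -57, sum = 23
Change 4: A[2] 0 -> -11, delta = -11, sum = 12

Answer: 12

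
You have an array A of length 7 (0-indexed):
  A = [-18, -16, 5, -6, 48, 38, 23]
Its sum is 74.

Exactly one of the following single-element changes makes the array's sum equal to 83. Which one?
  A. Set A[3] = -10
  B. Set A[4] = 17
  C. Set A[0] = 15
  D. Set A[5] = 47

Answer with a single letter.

Answer: D

Derivation:
Option A: A[3] -6->-10, delta=-4, new_sum=74+(-4)=70
Option B: A[4] 48->17, delta=-31, new_sum=74+(-31)=43
Option C: A[0] -18->15, delta=33, new_sum=74+(33)=107
Option D: A[5] 38->47, delta=9, new_sum=74+(9)=83 <-- matches target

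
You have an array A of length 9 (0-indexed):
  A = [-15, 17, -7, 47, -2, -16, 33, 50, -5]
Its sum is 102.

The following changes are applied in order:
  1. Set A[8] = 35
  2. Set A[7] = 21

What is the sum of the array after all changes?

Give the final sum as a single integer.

Initial sum: 102
Change 1: A[8] -5 -> 35, delta = 40, sum = 142
Change 2: A[7] 50 -> 21, delta = -29, sum = 113

Answer: 113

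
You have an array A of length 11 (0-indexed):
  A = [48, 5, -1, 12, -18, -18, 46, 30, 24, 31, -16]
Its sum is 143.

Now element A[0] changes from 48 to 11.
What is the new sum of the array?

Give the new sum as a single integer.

Answer: 106

Derivation:
Old value at index 0: 48
New value at index 0: 11
Delta = 11 - 48 = -37
New sum = old_sum + delta = 143 + (-37) = 106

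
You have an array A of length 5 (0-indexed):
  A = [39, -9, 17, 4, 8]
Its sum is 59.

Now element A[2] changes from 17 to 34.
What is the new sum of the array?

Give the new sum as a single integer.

Old value at index 2: 17
New value at index 2: 34
Delta = 34 - 17 = 17
New sum = old_sum + delta = 59 + (17) = 76

Answer: 76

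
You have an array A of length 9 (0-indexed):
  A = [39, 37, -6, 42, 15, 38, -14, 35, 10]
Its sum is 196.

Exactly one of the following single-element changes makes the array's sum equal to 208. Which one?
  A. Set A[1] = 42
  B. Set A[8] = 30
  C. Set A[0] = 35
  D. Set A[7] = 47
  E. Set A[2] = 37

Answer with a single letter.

Answer: D

Derivation:
Option A: A[1] 37->42, delta=5, new_sum=196+(5)=201
Option B: A[8] 10->30, delta=20, new_sum=196+(20)=216
Option C: A[0] 39->35, delta=-4, new_sum=196+(-4)=192
Option D: A[7] 35->47, delta=12, new_sum=196+(12)=208 <-- matches target
Option E: A[2] -6->37, delta=43, new_sum=196+(43)=239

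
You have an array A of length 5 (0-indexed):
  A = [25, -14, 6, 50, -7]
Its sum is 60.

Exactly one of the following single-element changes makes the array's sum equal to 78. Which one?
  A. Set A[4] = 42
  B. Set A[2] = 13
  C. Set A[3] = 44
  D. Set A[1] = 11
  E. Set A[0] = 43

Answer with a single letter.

Option A: A[4] -7->42, delta=49, new_sum=60+(49)=109
Option B: A[2] 6->13, delta=7, new_sum=60+(7)=67
Option C: A[3] 50->44, delta=-6, new_sum=60+(-6)=54
Option D: A[1] -14->11, delta=25, new_sum=60+(25)=85
Option E: A[0] 25->43, delta=18, new_sum=60+(18)=78 <-- matches target

Answer: E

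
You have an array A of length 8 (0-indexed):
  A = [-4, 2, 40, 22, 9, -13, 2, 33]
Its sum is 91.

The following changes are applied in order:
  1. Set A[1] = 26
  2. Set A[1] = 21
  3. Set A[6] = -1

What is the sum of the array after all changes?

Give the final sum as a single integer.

Answer: 107

Derivation:
Initial sum: 91
Change 1: A[1] 2 -> 26, delta = 24, sum = 115
Change 2: A[1] 26 -> 21, delta = -5, sum = 110
Change 3: A[6] 2 -> -1, delta = -3, sum = 107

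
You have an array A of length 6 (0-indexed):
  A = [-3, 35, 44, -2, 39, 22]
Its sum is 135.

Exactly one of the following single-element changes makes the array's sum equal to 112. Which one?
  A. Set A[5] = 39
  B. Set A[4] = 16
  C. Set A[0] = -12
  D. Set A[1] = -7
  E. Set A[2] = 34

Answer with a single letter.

Answer: B

Derivation:
Option A: A[5] 22->39, delta=17, new_sum=135+(17)=152
Option B: A[4] 39->16, delta=-23, new_sum=135+(-23)=112 <-- matches target
Option C: A[0] -3->-12, delta=-9, new_sum=135+(-9)=126
Option D: A[1] 35->-7, delta=-42, new_sum=135+(-42)=93
Option E: A[2] 44->34, delta=-10, new_sum=135+(-10)=125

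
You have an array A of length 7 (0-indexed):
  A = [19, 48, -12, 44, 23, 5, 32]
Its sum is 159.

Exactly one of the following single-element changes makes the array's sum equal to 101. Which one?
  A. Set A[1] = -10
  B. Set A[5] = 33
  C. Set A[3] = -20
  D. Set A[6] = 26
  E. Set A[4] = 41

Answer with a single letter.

Option A: A[1] 48->-10, delta=-58, new_sum=159+(-58)=101 <-- matches target
Option B: A[5] 5->33, delta=28, new_sum=159+(28)=187
Option C: A[3] 44->-20, delta=-64, new_sum=159+(-64)=95
Option D: A[6] 32->26, delta=-6, new_sum=159+(-6)=153
Option E: A[4] 23->41, delta=18, new_sum=159+(18)=177

Answer: A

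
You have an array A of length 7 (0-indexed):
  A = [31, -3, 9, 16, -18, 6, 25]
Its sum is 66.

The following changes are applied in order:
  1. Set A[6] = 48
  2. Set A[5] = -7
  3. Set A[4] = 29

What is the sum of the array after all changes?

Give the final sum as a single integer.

Answer: 123

Derivation:
Initial sum: 66
Change 1: A[6] 25 -> 48, delta = 23, sum = 89
Change 2: A[5] 6 -> -7, delta = -13, sum = 76
Change 3: A[4] -18 -> 29, delta = 47, sum = 123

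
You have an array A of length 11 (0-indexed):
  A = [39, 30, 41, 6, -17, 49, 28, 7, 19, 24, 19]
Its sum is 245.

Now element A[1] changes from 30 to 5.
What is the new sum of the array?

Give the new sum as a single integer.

Answer: 220

Derivation:
Old value at index 1: 30
New value at index 1: 5
Delta = 5 - 30 = -25
New sum = old_sum + delta = 245 + (-25) = 220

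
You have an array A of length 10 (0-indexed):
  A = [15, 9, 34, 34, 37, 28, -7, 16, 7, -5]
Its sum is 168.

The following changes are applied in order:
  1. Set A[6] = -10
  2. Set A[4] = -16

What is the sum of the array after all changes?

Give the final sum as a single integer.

Initial sum: 168
Change 1: A[6] -7 -> -10, delta = -3, sum = 165
Change 2: A[4] 37 -> -16, delta = -53, sum = 112

Answer: 112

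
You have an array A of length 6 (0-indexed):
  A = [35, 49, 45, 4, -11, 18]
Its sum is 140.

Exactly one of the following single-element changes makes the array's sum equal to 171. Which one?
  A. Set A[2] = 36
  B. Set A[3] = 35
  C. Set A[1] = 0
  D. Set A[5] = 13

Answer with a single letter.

Option A: A[2] 45->36, delta=-9, new_sum=140+(-9)=131
Option B: A[3] 4->35, delta=31, new_sum=140+(31)=171 <-- matches target
Option C: A[1] 49->0, delta=-49, new_sum=140+(-49)=91
Option D: A[5] 18->13, delta=-5, new_sum=140+(-5)=135

Answer: B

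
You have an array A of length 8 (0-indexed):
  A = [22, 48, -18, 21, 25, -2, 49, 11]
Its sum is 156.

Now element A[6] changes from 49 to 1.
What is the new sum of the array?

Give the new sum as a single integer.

Old value at index 6: 49
New value at index 6: 1
Delta = 1 - 49 = -48
New sum = old_sum + delta = 156 + (-48) = 108

Answer: 108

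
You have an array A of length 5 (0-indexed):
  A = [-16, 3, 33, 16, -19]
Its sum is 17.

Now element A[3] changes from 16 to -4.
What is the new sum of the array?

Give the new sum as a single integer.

Old value at index 3: 16
New value at index 3: -4
Delta = -4 - 16 = -20
New sum = old_sum + delta = 17 + (-20) = -3

Answer: -3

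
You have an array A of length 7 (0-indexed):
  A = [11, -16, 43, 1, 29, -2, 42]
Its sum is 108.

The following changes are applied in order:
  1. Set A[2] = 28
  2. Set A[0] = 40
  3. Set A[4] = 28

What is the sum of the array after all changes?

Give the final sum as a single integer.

Initial sum: 108
Change 1: A[2] 43 -> 28, delta = -15, sum = 93
Change 2: A[0] 11 -> 40, delta = 29, sum = 122
Change 3: A[4] 29 -> 28, delta = -1, sum = 121

Answer: 121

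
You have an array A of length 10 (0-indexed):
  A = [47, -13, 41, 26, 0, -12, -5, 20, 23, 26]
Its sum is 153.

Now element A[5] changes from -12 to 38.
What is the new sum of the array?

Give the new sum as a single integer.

Answer: 203

Derivation:
Old value at index 5: -12
New value at index 5: 38
Delta = 38 - -12 = 50
New sum = old_sum + delta = 153 + (50) = 203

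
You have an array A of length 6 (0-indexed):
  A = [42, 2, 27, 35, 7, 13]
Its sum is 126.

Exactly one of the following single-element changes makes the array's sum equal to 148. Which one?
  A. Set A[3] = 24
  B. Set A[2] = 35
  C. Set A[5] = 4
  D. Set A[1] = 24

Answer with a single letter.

Option A: A[3] 35->24, delta=-11, new_sum=126+(-11)=115
Option B: A[2] 27->35, delta=8, new_sum=126+(8)=134
Option C: A[5] 13->4, delta=-9, new_sum=126+(-9)=117
Option D: A[1] 2->24, delta=22, new_sum=126+(22)=148 <-- matches target

Answer: D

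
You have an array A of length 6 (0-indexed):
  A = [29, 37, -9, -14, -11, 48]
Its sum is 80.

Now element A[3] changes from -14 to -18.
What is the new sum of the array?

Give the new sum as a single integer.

Answer: 76

Derivation:
Old value at index 3: -14
New value at index 3: -18
Delta = -18 - -14 = -4
New sum = old_sum + delta = 80 + (-4) = 76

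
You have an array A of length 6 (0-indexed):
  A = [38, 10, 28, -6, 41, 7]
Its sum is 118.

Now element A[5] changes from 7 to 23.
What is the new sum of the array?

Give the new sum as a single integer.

Old value at index 5: 7
New value at index 5: 23
Delta = 23 - 7 = 16
New sum = old_sum + delta = 118 + (16) = 134

Answer: 134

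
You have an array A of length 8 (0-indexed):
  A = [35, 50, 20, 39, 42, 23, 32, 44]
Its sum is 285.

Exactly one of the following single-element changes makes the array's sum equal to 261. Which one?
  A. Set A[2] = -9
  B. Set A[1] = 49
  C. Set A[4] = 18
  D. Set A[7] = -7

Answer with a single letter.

Answer: C

Derivation:
Option A: A[2] 20->-9, delta=-29, new_sum=285+(-29)=256
Option B: A[1] 50->49, delta=-1, new_sum=285+(-1)=284
Option C: A[4] 42->18, delta=-24, new_sum=285+(-24)=261 <-- matches target
Option D: A[7] 44->-7, delta=-51, new_sum=285+(-51)=234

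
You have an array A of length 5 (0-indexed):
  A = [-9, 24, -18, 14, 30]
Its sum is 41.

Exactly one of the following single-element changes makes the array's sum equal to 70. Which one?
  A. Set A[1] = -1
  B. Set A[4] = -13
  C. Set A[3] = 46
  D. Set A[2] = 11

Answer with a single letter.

Answer: D

Derivation:
Option A: A[1] 24->-1, delta=-25, new_sum=41+(-25)=16
Option B: A[4] 30->-13, delta=-43, new_sum=41+(-43)=-2
Option C: A[3] 14->46, delta=32, new_sum=41+(32)=73
Option D: A[2] -18->11, delta=29, new_sum=41+(29)=70 <-- matches target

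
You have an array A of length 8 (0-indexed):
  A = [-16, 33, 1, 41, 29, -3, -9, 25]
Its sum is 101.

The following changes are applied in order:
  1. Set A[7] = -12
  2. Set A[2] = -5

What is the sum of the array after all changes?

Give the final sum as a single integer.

Initial sum: 101
Change 1: A[7] 25 -> -12, delta = -37, sum = 64
Change 2: A[2] 1 -> -5, delta = -6, sum = 58

Answer: 58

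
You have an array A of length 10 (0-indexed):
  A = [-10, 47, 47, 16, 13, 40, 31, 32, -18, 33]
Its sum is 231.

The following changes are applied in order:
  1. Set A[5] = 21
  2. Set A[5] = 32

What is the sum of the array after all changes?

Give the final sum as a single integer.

Answer: 223

Derivation:
Initial sum: 231
Change 1: A[5] 40 -> 21, delta = -19, sum = 212
Change 2: A[5] 21 -> 32, delta = 11, sum = 223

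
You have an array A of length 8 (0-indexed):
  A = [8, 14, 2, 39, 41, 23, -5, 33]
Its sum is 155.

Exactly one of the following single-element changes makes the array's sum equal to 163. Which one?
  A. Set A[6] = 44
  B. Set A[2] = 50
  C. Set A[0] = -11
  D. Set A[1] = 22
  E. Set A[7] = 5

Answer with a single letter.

Option A: A[6] -5->44, delta=49, new_sum=155+(49)=204
Option B: A[2] 2->50, delta=48, new_sum=155+(48)=203
Option C: A[0] 8->-11, delta=-19, new_sum=155+(-19)=136
Option D: A[1] 14->22, delta=8, new_sum=155+(8)=163 <-- matches target
Option E: A[7] 33->5, delta=-28, new_sum=155+(-28)=127

Answer: D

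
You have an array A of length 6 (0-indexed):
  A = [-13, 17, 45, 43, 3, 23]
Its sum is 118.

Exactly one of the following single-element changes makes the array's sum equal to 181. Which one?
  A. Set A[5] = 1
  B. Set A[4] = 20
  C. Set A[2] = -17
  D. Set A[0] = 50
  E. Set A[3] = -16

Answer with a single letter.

Option A: A[5] 23->1, delta=-22, new_sum=118+(-22)=96
Option B: A[4] 3->20, delta=17, new_sum=118+(17)=135
Option C: A[2] 45->-17, delta=-62, new_sum=118+(-62)=56
Option D: A[0] -13->50, delta=63, new_sum=118+(63)=181 <-- matches target
Option E: A[3] 43->-16, delta=-59, new_sum=118+(-59)=59

Answer: D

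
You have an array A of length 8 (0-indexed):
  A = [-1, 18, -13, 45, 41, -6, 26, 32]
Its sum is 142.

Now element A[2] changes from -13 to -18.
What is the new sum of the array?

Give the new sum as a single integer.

Old value at index 2: -13
New value at index 2: -18
Delta = -18 - -13 = -5
New sum = old_sum + delta = 142 + (-5) = 137

Answer: 137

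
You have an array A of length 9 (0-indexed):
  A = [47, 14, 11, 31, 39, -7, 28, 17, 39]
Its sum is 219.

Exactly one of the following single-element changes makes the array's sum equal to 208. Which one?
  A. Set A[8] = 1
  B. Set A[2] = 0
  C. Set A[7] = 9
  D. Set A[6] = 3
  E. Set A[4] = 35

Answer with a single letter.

Option A: A[8] 39->1, delta=-38, new_sum=219+(-38)=181
Option B: A[2] 11->0, delta=-11, new_sum=219+(-11)=208 <-- matches target
Option C: A[7] 17->9, delta=-8, new_sum=219+(-8)=211
Option D: A[6] 28->3, delta=-25, new_sum=219+(-25)=194
Option E: A[4] 39->35, delta=-4, new_sum=219+(-4)=215

Answer: B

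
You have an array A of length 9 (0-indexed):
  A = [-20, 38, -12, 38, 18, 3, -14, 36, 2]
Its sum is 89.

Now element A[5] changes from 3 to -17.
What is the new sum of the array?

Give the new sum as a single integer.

Answer: 69

Derivation:
Old value at index 5: 3
New value at index 5: -17
Delta = -17 - 3 = -20
New sum = old_sum + delta = 89 + (-20) = 69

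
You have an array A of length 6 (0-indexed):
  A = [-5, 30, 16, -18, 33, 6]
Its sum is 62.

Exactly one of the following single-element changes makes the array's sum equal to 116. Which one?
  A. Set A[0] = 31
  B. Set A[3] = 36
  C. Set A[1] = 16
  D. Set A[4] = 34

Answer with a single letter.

Answer: B

Derivation:
Option A: A[0] -5->31, delta=36, new_sum=62+(36)=98
Option B: A[3] -18->36, delta=54, new_sum=62+(54)=116 <-- matches target
Option C: A[1] 30->16, delta=-14, new_sum=62+(-14)=48
Option D: A[4] 33->34, delta=1, new_sum=62+(1)=63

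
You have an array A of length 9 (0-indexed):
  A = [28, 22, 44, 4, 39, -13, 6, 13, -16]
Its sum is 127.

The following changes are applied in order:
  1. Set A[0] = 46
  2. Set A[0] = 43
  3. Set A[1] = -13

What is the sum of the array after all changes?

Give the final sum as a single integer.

Answer: 107

Derivation:
Initial sum: 127
Change 1: A[0] 28 -> 46, delta = 18, sum = 145
Change 2: A[0] 46 -> 43, delta = -3, sum = 142
Change 3: A[1] 22 -> -13, delta = -35, sum = 107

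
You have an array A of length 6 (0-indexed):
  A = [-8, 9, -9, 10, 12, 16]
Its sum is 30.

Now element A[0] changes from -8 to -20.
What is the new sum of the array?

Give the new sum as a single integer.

Answer: 18

Derivation:
Old value at index 0: -8
New value at index 0: -20
Delta = -20 - -8 = -12
New sum = old_sum + delta = 30 + (-12) = 18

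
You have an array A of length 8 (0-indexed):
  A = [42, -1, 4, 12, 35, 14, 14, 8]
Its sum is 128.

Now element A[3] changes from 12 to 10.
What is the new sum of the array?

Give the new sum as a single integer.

Answer: 126

Derivation:
Old value at index 3: 12
New value at index 3: 10
Delta = 10 - 12 = -2
New sum = old_sum + delta = 128 + (-2) = 126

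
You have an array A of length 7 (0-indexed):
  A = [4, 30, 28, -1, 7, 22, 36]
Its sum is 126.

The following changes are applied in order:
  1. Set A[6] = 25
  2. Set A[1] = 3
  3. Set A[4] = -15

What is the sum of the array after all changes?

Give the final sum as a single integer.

Initial sum: 126
Change 1: A[6] 36 -> 25, delta = -11, sum = 115
Change 2: A[1] 30 -> 3, delta = -27, sum = 88
Change 3: A[4] 7 -> -15, delta = -22, sum = 66

Answer: 66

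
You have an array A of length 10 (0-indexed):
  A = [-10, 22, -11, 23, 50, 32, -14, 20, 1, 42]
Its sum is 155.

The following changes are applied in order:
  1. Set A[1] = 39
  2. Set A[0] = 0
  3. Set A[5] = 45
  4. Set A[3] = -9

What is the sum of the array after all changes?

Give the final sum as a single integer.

Answer: 163

Derivation:
Initial sum: 155
Change 1: A[1] 22 -> 39, delta = 17, sum = 172
Change 2: A[0] -10 -> 0, delta = 10, sum = 182
Change 3: A[5] 32 -> 45, delta = 13, sum = 195
Change 4: A[3] 23 -> -9, delta = -32, sum = 163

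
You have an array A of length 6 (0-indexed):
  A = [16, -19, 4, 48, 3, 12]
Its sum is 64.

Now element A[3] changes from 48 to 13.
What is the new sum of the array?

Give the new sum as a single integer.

Answer: 29

Derivation:
Old value at index 3: 48
New value at index 3: 13
Delta = 13 - 48 = -35
New sum = old_sum + delta = 64 + (-35) = 29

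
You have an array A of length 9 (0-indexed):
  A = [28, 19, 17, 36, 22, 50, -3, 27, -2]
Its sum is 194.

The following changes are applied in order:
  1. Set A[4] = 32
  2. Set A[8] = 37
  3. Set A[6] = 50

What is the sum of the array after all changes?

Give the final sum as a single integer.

Answer: 296

Derivation:
Initial sum: 194
Change 1: A[4] 22 -> 32, delta = 10, sum = 204
Change 2: A[8] -2 -> 37, delta = 39, sum = 243
Change 3: A[6] -3 -> 50, delta = 53, sum = 296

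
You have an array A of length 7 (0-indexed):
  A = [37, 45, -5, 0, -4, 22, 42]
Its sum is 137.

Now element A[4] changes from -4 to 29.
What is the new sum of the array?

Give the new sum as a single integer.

Answer: 170

Derivation:
Old value at index 4: -4
New value at index 4: 29
Delta = 29 - -4 = 33
New sum = old_sum + delta = 137 + (33) = 170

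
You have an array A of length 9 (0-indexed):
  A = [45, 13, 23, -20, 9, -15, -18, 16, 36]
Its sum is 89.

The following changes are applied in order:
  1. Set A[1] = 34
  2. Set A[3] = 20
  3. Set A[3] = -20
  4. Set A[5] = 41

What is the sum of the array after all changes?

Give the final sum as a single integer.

Answer: 166

Derivation:
Initial sum: 89
Change 1: A[1] 13 -> 34, delta = 21, sum = 110
Change 2: A[3] -20 -> 20, delta = 40, sum = 150
Change 3: A[3] 20 -> -20, delta = -40, sum = 110
Change 4: A[5] -15 -> 41, delta = 56, sum = 166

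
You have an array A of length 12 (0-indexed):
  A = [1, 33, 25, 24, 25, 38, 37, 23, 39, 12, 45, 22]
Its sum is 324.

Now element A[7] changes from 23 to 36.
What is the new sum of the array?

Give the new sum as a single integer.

Old value at index 7: 23
New value at index 7: 36
Delta = 36 - 23 = 13
New sum = old_sum + delta = 324 + (13) = 337

Answer: 337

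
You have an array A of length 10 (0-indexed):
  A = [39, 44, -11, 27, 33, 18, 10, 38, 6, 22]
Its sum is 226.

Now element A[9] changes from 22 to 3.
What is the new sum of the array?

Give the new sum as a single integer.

Answer: 207

Derivation:
Old value at index 9: 22
New value at index 9: 3
Delta = 3 - 22 = -19
New sum = old_sum + delta = 226 + (-19) = 207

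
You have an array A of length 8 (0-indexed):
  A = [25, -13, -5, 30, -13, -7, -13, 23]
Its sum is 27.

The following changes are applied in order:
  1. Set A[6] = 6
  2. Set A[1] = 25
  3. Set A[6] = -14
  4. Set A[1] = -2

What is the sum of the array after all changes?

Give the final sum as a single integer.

Initial sum: 27
Change 1: A[6] -13 -> 6, delta = 19, sum = 46
Change 2: A[1] -13 -> 25, delta = 38, sum = 84
Change 3: A[6] 6 -> -14, delta = -20, sum = 64
Change 4: A[1] 25 -> -2, delta = -27, sum = 37

Answer: 37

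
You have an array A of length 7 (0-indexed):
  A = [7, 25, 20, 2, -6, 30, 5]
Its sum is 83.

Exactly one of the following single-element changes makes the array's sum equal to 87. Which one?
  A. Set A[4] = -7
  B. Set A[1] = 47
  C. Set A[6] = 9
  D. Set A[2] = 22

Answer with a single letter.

Answer: C

Derivation:
Option A: A[4] -6->-7, delta=-1, new_sum=83+(-1)=82
Option B: A[1] 25->47, delta=22, new_sum=83+(22)=105
Option C: A[6] 5->9, delta=4, new_sum=83+(4)=87 <-- matches target
Option D: A[2] 20->22, delta=2, new_sum=83+(2)=85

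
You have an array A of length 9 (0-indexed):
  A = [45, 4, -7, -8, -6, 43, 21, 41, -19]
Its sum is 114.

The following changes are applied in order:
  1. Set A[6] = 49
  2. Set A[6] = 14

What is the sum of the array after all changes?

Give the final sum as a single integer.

Initial sum: 114
Change 1: A[6] 21 -> 49, delta = 28, sum = 142
Change 2: A[6] 49 -> 14, delta = -35, sum = 107

Answer: 107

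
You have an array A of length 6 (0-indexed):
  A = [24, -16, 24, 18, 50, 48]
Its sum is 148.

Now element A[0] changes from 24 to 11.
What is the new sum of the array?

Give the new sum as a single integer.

Answer: 135

Derivation:
Old value at index 0: 24
New value at index 0: 11
Delta = 11 - 24 = -13
New sum = old_sum + delta = 148 + (-13) = 135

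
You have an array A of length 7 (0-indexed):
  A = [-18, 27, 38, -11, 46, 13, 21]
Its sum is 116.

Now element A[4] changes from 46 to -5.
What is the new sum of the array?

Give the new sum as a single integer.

Answer: 65

Derivation:
Old value at index 4: 46
New value at index 4: -5
Delta = -5 - 46 = -51
New sum = old_sum + delta = 116 + (-51) = 65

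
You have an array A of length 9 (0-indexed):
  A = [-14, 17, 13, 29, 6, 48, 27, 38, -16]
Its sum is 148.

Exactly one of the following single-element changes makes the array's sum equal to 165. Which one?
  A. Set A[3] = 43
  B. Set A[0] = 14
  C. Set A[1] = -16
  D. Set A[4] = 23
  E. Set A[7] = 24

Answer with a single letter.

Answer: D

Derivation:
Option A: A[3] 29->43, delta=14, new_sum=148+(14)=162
Option B: A[0] -14->14, delta=28, new_sum=148+(28)=176
Option C: A[1] 17->-16, delta=-33, new_sum=148+(-33)=115
Option D: A[4] 6->23, delta=17, new_sum=148+(17)=165 <-- matches target
Option E: A[7] 38->24, delta=-14, new_sum=148+(-14)=134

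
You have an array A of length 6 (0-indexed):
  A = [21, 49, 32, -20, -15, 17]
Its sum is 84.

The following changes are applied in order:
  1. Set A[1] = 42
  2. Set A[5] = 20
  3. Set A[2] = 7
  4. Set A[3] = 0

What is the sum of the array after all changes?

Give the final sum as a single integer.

Initial sum: 84
Change 1: A[1] 49 -> 42, delta = -7, sum = 77
Change 2: A[5] 17 -> 20, delta = 3, sum = 80
Change 3: A[2] 32 -> 7, delta = -25, sum = 55
Change 4: A[3] -20 -> 0, delta = 20, sum = 75

Answer: 75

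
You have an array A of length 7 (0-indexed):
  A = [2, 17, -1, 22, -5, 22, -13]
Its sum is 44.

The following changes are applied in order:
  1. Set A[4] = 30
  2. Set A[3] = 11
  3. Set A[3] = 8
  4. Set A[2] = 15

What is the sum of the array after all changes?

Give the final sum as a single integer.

Answer: 81

Derivation:
Initial sum: 44
Change 1: A[4] -5 -> 30, delta = 35, sum = 79
Change 2: A[3] 22 -> 11, delta = -11, sum = 68
Change 3: A[3] 11 -> 8, delta = -3, sum = 65
Change 4: A[2] -1 -> 15, delta = 16, sum = 81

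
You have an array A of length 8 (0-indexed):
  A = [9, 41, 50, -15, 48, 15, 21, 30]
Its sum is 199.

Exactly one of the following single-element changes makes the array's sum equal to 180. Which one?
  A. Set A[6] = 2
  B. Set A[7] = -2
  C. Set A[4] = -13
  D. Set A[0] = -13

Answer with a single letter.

Option A: A[6] 21->2, delta=-19, new_sum=199+(-19)=180 <-- matches target
Option B: A[7] 30->-2, delta=-32, new_sum=199+(-32)=167
Option C: A[4] 48->-13, delta=-61, new_sum=199+(-61)=138
Option D: A[0] 9->-13, delta=-22, new_sum=199+(-22)=177

Answer: A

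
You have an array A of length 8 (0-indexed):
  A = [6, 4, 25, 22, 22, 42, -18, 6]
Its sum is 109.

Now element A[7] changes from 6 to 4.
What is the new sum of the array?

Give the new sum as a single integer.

Answer: 107

Derivation:
Old value at index 7: 6
New value at index 7: 4
Delta = 4 - 6 = -2
New sum = old_sum + delta = 109 + (-2) = 107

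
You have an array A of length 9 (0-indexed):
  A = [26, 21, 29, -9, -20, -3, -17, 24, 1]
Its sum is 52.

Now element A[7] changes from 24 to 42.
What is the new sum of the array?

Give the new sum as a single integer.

Answer: 70

Derivation:
Old value at index 7: 24
New value at index 7: 42
Delta = 42 - 24 = 18
New sum = old_sum + delta = 52 + (18) = 70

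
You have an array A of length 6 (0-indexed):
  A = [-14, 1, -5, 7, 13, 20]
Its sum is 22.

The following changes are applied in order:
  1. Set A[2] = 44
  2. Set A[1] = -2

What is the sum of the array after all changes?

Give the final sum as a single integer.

Initial sum: 22
Change 1: A[2] -5 -> 44, delta = 49, sum = 71
Change 2: A[1] 1 -> -2, delta = -3, sum = 68

Answer: 68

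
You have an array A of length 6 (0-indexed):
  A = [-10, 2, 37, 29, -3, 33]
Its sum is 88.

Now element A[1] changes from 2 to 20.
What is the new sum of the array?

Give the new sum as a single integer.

Answer: 106

Derivation:
Old value at index 1: 2
New value at index 1: 20
Delta = 20 - 2 = 18
New sum = old_sum + delta = 88 + (18) = 106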